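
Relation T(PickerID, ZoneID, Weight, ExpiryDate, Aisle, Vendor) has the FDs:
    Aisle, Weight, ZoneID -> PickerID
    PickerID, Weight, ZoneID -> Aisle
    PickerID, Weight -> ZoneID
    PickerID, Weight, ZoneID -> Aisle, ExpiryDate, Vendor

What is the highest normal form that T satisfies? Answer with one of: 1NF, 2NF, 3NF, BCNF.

BCNF

Candidate keys: {Aisle, Weight, ZoneID}, {PickerID, Weight}. Prime attributes: {Aisle, PickerID, Weight, ZoneID}.
Each dependency's left side is a superkey — BCNF holds.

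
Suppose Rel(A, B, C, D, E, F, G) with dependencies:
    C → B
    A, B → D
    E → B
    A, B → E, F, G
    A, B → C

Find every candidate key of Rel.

{A, B}, {A, C}, {A, E}

{A} never appears on the right of any FD, so every key must include it.
{A, B} is a candidate key since {A, B}⁺ = {A, B, C, D, E, F, G} covers every attribute.
{A, C} is a candidate key since {A, C}⁺ = {A, B, C, D, E, F, G} covers every attribute.
{A, E} is a candidate key since {A, E}⁺ = {A, B, C, D, E, F, G} covers every attribute.
These are minimal and exhaustive — every other superkey contains one of them.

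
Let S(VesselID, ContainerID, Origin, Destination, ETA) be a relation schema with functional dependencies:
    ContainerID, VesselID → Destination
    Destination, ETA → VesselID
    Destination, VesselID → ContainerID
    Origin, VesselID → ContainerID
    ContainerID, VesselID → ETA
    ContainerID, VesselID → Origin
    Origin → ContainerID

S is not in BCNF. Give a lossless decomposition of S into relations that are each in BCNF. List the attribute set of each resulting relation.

Candidate keys of the original relation: {ContainerID, VesselID}, {Destination, ETA}, {Destination, VesselID}, {Origin, VesselID}.
In {ContainerID, Destination, ETA, Origin, VesselID}, {Origin} is not a superkey ({Origin}⁺ restricted to this set is {ContainerID, Origin}), so split on Origin → ContainerID into {ContainerID, Origin} and {Destination, ETA, Origin, VesselID}.
{ContainerID, Origin} has no BCNF violation.
{Destination, ETA, Origin, VesselID} has no BCNF violation.

{ContainerID, Origin}; {Destination, ETA, Origin, VesselID}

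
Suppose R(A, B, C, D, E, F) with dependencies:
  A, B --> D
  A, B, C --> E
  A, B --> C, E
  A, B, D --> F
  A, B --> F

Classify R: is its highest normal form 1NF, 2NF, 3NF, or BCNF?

Candidate key: {A, B}. Prime attributes: {A, B}.
Every FD has a superkey on the left, so the relation is in BCNF.

BCNF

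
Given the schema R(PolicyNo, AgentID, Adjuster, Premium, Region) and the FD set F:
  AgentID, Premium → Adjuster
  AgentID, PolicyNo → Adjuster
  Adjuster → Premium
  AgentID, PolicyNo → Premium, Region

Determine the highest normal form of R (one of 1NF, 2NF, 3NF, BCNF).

2NF

Candidate key: {AgentID, PolicyNo}. Prime attributes: {AgentID, PolicyNo}.
For AgentID, Premium → Adjuster we have {AgentID, Premium}⁺ = {Adjuster, AgentID, Premium}; {AgentID, Premium} is not a superkey, so BCNF fails.
AgentID, Premium → Adjuster determines the non-prime attribute {Adjuster} from a non-superkey — 3NF is violated.
No non-prime attribute depends on a proper subset of any candidate key, so 2NF holds.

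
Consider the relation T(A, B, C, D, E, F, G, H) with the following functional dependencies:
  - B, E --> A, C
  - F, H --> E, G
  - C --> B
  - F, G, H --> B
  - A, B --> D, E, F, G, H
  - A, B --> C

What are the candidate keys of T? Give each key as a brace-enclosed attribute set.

{A, B}, {A, C}, {B, E}, {C, E}, {F, H}

{A, B} is a candidate key since {A, B}⁺ = {A, B, C, D, E, F, G, H} covers every attribute.
{A, C} is a candidate key since {A, C}⁺ = {A, B, C, D, E, F, G, H} covers every attribute.
{B, E} is a candidate key since {B, E}⁺ = {A, B, C, D, E, F, G, H} covers every attribute.
{C, E} is a candidate key since {C, E}⁺ = {A, B, C, D, E, F, G, H} covers every attribute.
{F, H} is a candidate key since {F, H}⁺ = {A, B, C, D, E, F, G, H} covers every attribute.
These are minimal and exhaustive — every other superkey contains one of them.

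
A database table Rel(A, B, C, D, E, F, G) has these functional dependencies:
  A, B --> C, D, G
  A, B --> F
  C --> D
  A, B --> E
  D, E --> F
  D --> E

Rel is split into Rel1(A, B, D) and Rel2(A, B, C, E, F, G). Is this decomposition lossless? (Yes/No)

Common attributes: {A, B}; their closure is {A, B, C, D, E, F, G}.
Since Rel1 ⊆ {A, B, C, D, E, F, G}, the intersection is a superkey of Rel1; the decomposition is lossless.

Yes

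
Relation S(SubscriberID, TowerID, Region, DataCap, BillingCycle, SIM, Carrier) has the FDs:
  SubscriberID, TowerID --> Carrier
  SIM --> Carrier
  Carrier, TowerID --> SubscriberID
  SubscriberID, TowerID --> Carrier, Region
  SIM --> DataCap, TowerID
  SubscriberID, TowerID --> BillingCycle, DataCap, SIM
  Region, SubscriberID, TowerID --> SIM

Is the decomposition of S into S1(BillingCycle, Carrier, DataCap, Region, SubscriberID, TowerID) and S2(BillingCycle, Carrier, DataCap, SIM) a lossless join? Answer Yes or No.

No

S1 ∩ S2 = {BillingCycle, Carrier, DataCap}; its closure under F is {BillingCycle, Carrier, DataCap}.
Neither S1 nor S2 is contained in that closure, so the decomposition is lossy.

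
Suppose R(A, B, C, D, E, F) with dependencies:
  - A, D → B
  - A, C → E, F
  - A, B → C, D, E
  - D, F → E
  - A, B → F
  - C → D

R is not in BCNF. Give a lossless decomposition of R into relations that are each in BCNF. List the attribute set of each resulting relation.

{A, B, C, F}; {C, D}; {D, E, F}

Candidate keys of the original relation: {A, B}, {A, C}, {A, D}.
In {A, B, C, D, E, F}, {D, F} is not a superkey ({D, F}⁺ restricted to this set is {D, E, F}), so split on D, F → E into {D, E, F} and {A, B, C, D, F}.
{D, E, F} is in BCNF.
In {A, B, C, D, F}, {C} is not a superkey ({C}⁺ restricted to this set is {C, D}), so split on C → D into {C, D} and {A, B, C, F}.
{C, D} is in BCNF.
{A, B, C, F} is in BCNF.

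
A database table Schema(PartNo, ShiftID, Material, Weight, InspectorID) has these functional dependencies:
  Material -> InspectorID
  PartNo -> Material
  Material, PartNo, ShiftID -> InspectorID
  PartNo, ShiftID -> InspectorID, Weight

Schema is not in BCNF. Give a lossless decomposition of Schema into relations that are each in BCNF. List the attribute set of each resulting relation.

{InspectorID, Material}; {Material, PartNo}; {PartNo, ShiftID, Weight}

Candidate key of the original relation: {PartNo, ShiftID}.
{InspectorID, Material, PartNo, ShiftID, Weight}: {Material} determines {InspectorID, Material} here but is not a superkey — split on Material -> InspectorID, giving {InspectorID, Material} and {Material, PartNo, ShiftID, Weight}.
{InspectorID, Material} is in BCNF.
{Material, PartNo, ShiftID, Weight}: {PartNo} determines {Material, PartNo} here but is not a superkey — split on PartNo -> Material, giving {Material, PartNo} and {PartNo, ShiftID, Weight}.
{Material, PartNo} is in BCNF.
{PartNo, ShiftID, Weight} is in BCNF.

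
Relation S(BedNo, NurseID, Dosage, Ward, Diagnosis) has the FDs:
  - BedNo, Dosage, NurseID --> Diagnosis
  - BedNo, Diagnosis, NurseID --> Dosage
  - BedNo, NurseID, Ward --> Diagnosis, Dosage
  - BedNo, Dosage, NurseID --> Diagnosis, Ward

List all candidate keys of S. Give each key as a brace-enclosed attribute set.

{BedNo, NurseID} never appear on the right of any FD, so every key must include all of them.
Closure of {BedNo, Diagnosis, NurseID} is {BedNo, Diagnosis, Dosage, NurseID, Ward}, the whole schema; {BedNo, Diagnosis, NurseID} is a candidate key.
Closure of {BedNo, Dosage, NurseID} is {BedNo, Diagnosis, Dosage, NurseID, Ward}, the whole schema; {BedNo, Dosage, NurseID} is a candidate key.
Closure of {BedNo, NurseID, Ward} is {BedNo, Diagnosis, Dosage, NurseID, Ward}, the whole schema; {BedNo, NurseID, Ward} is a candidate key.
These are minimal and exhaustive — every other superkey contains one of them.

{BedNo, Diagnosis, NurseID}, {BedNo, Dosage, NurseID}, {BedNo, NurseID, Ward}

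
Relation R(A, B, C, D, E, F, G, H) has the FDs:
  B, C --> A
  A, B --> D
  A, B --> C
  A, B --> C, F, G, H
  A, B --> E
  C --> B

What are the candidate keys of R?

{C} is a candidate key since {C}⁺ = {A, B, C, D, E, F, G, H} covers every attribute.
{A, B} is a candidate key since {A, B}⁺ = {A, B, C, D, E, F, G, H} covers every attribute.
These are minimal and exhaustive — every other superkey contains one of them.

{A, B}, {C}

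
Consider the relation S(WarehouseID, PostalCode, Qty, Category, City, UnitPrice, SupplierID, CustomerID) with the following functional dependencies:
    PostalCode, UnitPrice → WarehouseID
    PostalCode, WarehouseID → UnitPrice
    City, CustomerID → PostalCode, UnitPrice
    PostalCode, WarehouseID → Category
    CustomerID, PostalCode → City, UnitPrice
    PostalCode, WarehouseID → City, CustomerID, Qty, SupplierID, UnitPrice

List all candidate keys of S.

{City, CustomerID}, {CustomerID, PostalCode}, {PostalCode, UnitPrice}, {PostalCode, WarehouseID}

{City, CustomerID} is a candidate key since {City, CustomerID}⁺ = {Category, City, CustomerID, PostalCode, Qty, SupplierID, UnitPrice, WarehouseID} covers every attribute.
{CustomerID, PostalCode} is a candidate key since {CustomerID, PostalCode}⁺ = {Category, City, CustomerID, PostalCode, Qty, SupplierID, UnitPrice, WarehouseID} covers every attribute.
{PostalCode, UnitPrice} is a candidate key since {PostalCode, UnitPrice}⁺ = {Category, City, CustomerID, PostalCode, Qty, SupplierID, UnitPrice, WarehouseID} covers every attribute.
{PostalCode, WarehouseID} is a candidate key since {PostalCode, WarehouseID}⁺ = {Category, City, CustomerID, PostalCode, Qty, SupplierID, UnitPrice, WarehouseID} covers every attribute.
These are minimal and exhaustive — every other superkey contains one of them.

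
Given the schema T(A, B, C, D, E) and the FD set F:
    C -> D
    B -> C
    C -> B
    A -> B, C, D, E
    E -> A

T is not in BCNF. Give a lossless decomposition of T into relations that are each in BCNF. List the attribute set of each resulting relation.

{A, C, E}; {B, C, D}

Candidate keys of the original relation: {A}, {E}.
Within {A, B, C, D, E}: {C}⁺ ∩ {A, B, C, D, E} = {B, C, D}, not the whole set, so C -> B, D violates BCNF; decompose into {B, C, D} and {A, C, E}.
{B, C, D}: every determinant is a superkey — BCNF.
{A, C, E}: every determinant is a superkey — BCNF.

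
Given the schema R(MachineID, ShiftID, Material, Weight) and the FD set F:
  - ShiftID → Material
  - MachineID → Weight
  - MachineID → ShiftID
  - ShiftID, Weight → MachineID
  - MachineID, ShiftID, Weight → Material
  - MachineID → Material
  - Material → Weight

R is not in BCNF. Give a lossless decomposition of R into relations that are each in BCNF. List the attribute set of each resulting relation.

{MachineID, Material, ShiftID}; {Material, Weight}

Candidate keys of the original relation: {MachineID}, {ShiftID}.
{MachineID, Material, ShiftID, Weight}: {Material} determines {Material, Weight} here but is not a superkey — split on Material → Weight, giving {Material, Weight} and {MachineID, Material, ShiftID}.
{Material, Weight} has no BCNF violation.
{MachineID, Material, ShiftID} has no BCNF violation.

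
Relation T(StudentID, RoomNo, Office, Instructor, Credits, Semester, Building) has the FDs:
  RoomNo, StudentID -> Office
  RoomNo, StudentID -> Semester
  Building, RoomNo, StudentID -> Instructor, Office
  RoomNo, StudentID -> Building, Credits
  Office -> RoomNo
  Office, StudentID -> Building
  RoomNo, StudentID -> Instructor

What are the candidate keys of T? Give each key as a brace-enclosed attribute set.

{Office, StudentID}, {RoomNo, StudentID}

{StudentID} never appears on the right of any FD, so every key must include it.
{Office, StudentID}⁺ = {Building, Credits, Instructor, Office, RoomNo, Semester, StudentID} — all of the relation — so {Office, StudentID} is a candidate key.
{RoomNo, StudentID}⁺ = {Building, Credits, Instructor, Office, RoomNo, Semester, StudentID} — all of the relation — so {RoomNo, StudentID} is a candidate key.
No proper subset of any of these is a key, and no other minimal superkey exists.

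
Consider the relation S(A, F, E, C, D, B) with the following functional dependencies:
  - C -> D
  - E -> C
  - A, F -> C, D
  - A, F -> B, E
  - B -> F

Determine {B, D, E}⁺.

Start with {B, D, E}.
E -> C applies; add {C} → now {B, C, D, E}.
B -> F applies; add {F} → now {B, C, D, E, F}.
No further FD applies.

{B, C, D, E, F}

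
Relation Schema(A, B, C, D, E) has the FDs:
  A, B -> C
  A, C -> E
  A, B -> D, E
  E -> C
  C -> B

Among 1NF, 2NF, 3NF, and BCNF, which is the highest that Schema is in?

3NF

Candidate keys: {A, B}, {A, C}, {A, E}. Prime attributes: {A, B, C, E}.
E -> C breaks BCNF: {E}⁺ = {B, C, E}, so {E} is not a superkey.
Since {C} ⊆ prime attributes and every other non-superkey FD also has a prime right side, the schema is in 3NF.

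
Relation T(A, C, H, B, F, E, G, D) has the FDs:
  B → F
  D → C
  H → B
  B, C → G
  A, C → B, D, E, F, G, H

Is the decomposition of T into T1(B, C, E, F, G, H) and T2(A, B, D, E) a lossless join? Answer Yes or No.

No

The shared attributes are {B, E} and {B, E}⁺ = {B, E, F}.
The closure covers neither T1 nor T2 entirely; the join is not lossless.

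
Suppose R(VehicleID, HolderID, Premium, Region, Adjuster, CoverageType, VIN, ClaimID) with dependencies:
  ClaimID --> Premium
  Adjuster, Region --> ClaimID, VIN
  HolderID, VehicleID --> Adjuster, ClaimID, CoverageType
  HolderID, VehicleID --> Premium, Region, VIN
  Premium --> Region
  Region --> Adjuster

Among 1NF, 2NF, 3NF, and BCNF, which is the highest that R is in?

Candidate key: {HolderID, VehicleID}. Prime attributes: {HolderID, VehicleID}.
ClaimID --> Premium breaks BCNF: {ClaimID}⁺ = {Adjuster, ClaimID, Premium, Region, VIN}, so {ClaimID} is not a superkey.
Because {Premium} is non-prime and the left side of ClaimID --> Premium is not a superkey, the relation is not in 3NF.
Checking every proper subset of each key, none determines a non-prime attribute — 2NF is satisfied.

2NF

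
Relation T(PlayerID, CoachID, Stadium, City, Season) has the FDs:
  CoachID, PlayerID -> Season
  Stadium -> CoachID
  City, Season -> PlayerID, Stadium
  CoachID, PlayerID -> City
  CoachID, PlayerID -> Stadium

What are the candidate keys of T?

{City, Season}⁺ = {City, CoachID, PlayerID, Season, Stadium} — all of the relation — so {City, Season} is a candidate key.
{CoachID, PlayerID}⁺ = {City, CoachID, PlayerID, Season, Stadium} — all of the relation — so {CoachID, PlayerID} is a candidate key.
{PlayerID, Stadium}⁺ = {City, CoachID, PlayerID, Season, Stadium} — all of the relation — so {PlayerID, Stadium} is a candidate key.
Any other superkey properly contains one of these, so there are no further candidate keys.

{City, Season}, {CoachID, PlayerID}, {PlayerID, Stadium}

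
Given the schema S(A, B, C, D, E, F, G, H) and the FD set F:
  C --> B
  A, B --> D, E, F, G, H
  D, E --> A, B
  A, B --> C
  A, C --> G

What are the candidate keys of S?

{A, B}⁺ = {A, B, C, D, E, F, G, H} — all of the relation — so {A, B} is a candidate key.
{A, C}⁺ = {A, B, C, D, E, F, G, H} — all of the relation — so {A, C} is a candidate key.
{D, E}⁺ = {A, B, C, D, E, F, G, H} — all of the relation — so {D, E} is a candidate key.
Any other superkey properly contains one of these, so there are no further candidate keys.

{A, B}, {A, C}, {D, E}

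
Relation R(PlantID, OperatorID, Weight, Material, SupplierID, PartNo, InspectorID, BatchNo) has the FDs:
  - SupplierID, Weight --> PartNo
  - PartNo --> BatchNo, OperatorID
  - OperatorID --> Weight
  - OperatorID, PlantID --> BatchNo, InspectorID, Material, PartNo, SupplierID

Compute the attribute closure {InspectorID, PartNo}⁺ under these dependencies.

Start with {InspectorID, PartNo}.
PartNo --> BatchNo, OperatorID applies; add {BatchNo, OperatorID} → now {BatchNo, InspectorID, OperatorID, PartNo}.
OperatorID --> Weight applies; add {Weight} → now {BatchNo, InspectorID, OperatorID, PartNo, Weight}.
No further FD applies.

{BatchNo, InspectorID, OperatorID, PartNo, Weight}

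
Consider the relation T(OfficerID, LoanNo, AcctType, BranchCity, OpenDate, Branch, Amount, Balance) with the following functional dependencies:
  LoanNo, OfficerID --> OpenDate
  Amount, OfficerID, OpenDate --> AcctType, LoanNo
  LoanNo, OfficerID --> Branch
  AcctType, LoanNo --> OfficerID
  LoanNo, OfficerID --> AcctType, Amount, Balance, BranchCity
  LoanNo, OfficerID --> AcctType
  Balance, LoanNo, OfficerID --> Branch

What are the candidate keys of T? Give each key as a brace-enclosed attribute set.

Closure of {AcctType, LoanNo} is {AcctType, Amount, Balance, Branch, BranchCity, LoanNo, OfficerID, OpenDate}, the whole schema; {AcctType, LoanNo} is a candidate key.
Closure of {LoanNo, OfficerID} is {AcctType, Amount, Balance, Branch, BranchCity, LoanNo, OfficerID, OpenDate}, the whole schema; {LoanNo, OfficerID} is a candidate key.
Closure of {Amount, OfficerID, OpenDate} is {AcctType, Amount, Balance, Branch, BranchCity, LoanNo, OfficerID, OpenDate}, the whole schema; {Amount, OfficerID, OpenDate} is a candidate key.
Any other superkey properly contains one of these, so there are no further candidate keys.

{AcctType, LoanNo}, {Amount, OfficerID, OpenDate}, {LoanNo, OfficerID}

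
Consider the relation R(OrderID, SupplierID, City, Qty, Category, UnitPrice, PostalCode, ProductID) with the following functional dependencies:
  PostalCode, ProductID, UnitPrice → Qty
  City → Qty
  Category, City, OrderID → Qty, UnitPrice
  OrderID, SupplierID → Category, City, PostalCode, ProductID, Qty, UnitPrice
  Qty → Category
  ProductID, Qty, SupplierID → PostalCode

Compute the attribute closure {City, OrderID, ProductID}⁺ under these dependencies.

Start with {City, OrderID, ProductID}.
City → Qty applies; add {Qty} → now {City, OrderID, ProductID, Qty}.
Qty → Category applies; add {Category} → now {Category, City, OrderID, ProductID, Qty}.
Category, City, OrderID → Qty, UnitPrice applies; add {UnitPrice} → now {Category, City, OrderID, ProductID, Qty, UnitPrice}.
No further FD applies.

{Category, City, OrderID, ProductID, Qty, UnitPrice}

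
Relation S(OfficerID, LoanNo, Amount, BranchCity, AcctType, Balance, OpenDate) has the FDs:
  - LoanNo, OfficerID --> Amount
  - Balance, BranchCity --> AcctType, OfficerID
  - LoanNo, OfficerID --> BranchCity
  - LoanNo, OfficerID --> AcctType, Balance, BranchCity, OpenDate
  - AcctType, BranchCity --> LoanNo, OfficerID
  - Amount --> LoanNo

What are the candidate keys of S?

{AcctType, BranchCity} is a candidate key since {AcctType, BranchCity}⁺ = {AcctType, Amount, Balance, BranchCity, LoanNo, OfficerID, OpenDate} covers every attribute.
{Amount, OfficerID} is a candidate key since {Amount, OfficerID}⁺ = {AcctType, Amount, Balance, BranchCity, LoanNo, OfficerID, OpenDate} covers every attribute.
{Balance, BranchCity} is a candidate key since {Balance, BranchCity}⁺ = {AcctType, Amount, Balance, BranchCity, LoanNo, OfficerID, OpenDate} covers every attribute.
{LoanNo, OfficerID} is a candidate key since {LoanNo, OfficerID}⁺ = {AcctType, Amount, Balance, BranchCity, LoanNo, OfficerID, OpenDate} covers every attribute.
No proper subset of any of these is a key, and no other minimal superkey exists.

{AcctType, BranchCity}, {Amount, OfficerID}, {Balance, BranchCity}, {LoanNo, OfficerID}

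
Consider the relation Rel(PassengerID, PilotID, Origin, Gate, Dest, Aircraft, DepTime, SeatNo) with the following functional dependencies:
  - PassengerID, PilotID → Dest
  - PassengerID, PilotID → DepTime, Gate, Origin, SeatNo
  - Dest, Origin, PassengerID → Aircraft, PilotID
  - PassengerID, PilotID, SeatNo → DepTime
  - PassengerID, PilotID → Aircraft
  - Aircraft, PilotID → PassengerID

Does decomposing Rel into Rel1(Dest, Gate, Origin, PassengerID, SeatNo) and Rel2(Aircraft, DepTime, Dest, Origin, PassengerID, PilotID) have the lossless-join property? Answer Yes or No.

Yes

Rel1 ∩ Rel2 = {Dest, Origin, PassengerID}; its closure under F is {Aircraft, DepTime, Dest, Gate, Origin, PassengerID, PilotID, SeatNo}.
Rel1 is contained in that closure, so Rel1 ∩ Rel2 → Rel1 holds and the join is lossless.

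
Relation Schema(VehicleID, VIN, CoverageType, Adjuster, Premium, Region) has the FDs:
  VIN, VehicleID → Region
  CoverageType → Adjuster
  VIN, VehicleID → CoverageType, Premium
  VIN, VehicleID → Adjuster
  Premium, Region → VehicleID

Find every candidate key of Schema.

{VIN} never appears on the right of any FD, so every key must include it.
Closure of {VIN, VehicleID} is {Adjuster, CoverageType, Premium, Region, VIN, VehicleID}, the whole schema; {VIN, VehicleID} is a candidate key.
Closure of {Premium, Region, VIN} is {Adjuster, CoverageType, Premium, Region, VIN, VehicleID}, the whole schema; {Premium, Region, VIN} is a candidate key.
Any other superkey properly contains one of these, so there are no further candidate keys.

{Premium, Region, VIN}, {VIN, VehicleID}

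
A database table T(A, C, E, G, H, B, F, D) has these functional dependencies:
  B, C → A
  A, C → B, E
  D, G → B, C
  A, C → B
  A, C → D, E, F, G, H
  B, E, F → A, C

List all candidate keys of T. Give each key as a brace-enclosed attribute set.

Closure of {A, C} is {A, B, C, D, E, F, G, H}, the whole schema; {A, C} is a candidate key.
Closure of {B, C} is {A, B, C, D, E, F, G, H}, the whole schema; {B, C} is a candidate key.
Closure of {D, G} is {A, B, C, D, E, F, G, H}, the whole schema; {D, G} is a candidate key.
Closure of {B, E, F} is {A, B, C, D, E, F, G, H}, the whole schema; {B, E, F} is a candidate key.
No proper subset of any of these is a key, and no other minimal superkey exists.

{A, C}, {B, C}, {B, E, F}, {D, G}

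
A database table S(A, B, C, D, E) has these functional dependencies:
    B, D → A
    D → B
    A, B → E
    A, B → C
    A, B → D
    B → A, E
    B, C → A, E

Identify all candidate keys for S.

{B}, {D}

{B} is a candidate key since {B}⁺ = {A, B, C, D, E} covers every attribute.
{D} is a candidate key since {D}⁺ = {A, B, C, D, E} covers every attribute.
Any other superkey properly contains one of these, so there are no further candidate keys.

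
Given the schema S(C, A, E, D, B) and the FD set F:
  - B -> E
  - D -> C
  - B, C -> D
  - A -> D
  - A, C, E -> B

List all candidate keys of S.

{A, B}, {A, E}

Attributes never on any right-hand side: {A} — every candidate key must contain it.
{A, B}⁺ = {A, B, C, D, E}, which is every attribute, so {A, B} is a candidate key.
{A, E}⁺ = {A, B, C, D, E}, which is every attribute, so {A, E} is a candidate key.
No proper subset of any of these is a key, and no other minimal superkey exists.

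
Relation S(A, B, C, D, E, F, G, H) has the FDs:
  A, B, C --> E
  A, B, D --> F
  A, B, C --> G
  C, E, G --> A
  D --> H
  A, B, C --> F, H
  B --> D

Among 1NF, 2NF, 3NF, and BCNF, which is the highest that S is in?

1NF

Candidate keys: {A, B, C}, {B, C, E, G}. Prime attributes: {A, B, C, E, G}.
A, B, D --> F: {A, B, D}⁺ = {A, B, D, F, H}, which is not all of the attributes, so the left side is not a superkey — BCNF is violated.
Because {F} is non-prime and the left side of A, B, D --> F is not a superkey, the relation is not in 3NF.
The proper key subset {B} of {A, B, C} determines non-prime {D, H}, so the relation is not even in 2NF.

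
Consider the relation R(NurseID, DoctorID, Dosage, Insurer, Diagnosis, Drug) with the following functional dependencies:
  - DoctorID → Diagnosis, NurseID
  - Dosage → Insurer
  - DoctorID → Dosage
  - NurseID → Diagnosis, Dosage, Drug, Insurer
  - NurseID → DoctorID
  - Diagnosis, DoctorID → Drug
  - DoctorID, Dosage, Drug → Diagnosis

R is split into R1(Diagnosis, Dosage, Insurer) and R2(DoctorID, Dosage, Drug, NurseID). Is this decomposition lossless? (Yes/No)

The shared attributes are {Dosage} and {Dosage}⁺ = {Dosage, Insurer}.
Neither R1 nor R2 is contained in that closure, so the decomposition is lossy.

No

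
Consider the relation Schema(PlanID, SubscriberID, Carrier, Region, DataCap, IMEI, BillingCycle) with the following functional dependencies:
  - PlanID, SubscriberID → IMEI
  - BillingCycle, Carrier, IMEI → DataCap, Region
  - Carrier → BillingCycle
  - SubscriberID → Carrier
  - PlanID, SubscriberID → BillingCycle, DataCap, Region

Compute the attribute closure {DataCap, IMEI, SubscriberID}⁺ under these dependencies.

Start with {DataCap, IMEI, SubscriberID}.
SubscriberID → Carrier applies; add {Carrier} → now {Carrier, DataCap, IMEI, SubscriberID}.
Carrier → BillingCycle applies; add {BillingCycle} → now {BillingCycle, Carrier, DataCap, IMEI, SubscriberID}.
BillingCycle, Carrier, IMEI → DataCap, Region applies; add {Region} → now {BillingCycle, Carrier, DataCap, IMEI, Region, SubscriberID}.
No further FD applies.

{BillingCycle, Carrier, DataCap, IMEI, Region, SubscriberID}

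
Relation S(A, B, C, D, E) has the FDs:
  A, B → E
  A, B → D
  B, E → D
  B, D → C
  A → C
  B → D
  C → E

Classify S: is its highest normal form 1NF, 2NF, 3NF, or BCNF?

Candidate key: {A, B}. Prime attributes: {A, B}.
B, E → D: {B, E}⁺ = {B, C, D, E}, which is not all of the attributes, so the left side is not a superkey — BCNF is violated.
B, E → D determines the non-prime attribute {D} from a non-superkey — 3NF is violated.
{A} is a proper subset of the key {A, B}, and {A}⁺ contains the non-prime attributes {C, E} — a partial dependency, so 2NF is violated.

1NF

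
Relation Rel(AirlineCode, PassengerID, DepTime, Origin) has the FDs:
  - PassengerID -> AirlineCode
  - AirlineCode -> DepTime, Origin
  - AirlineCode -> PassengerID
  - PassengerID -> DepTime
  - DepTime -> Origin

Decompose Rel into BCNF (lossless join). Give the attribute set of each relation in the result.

{AirlineCode, DepTime, PassengerID}; {DepTime, Origin}

Candidate keys of the original relation: {AirlineCode}, {PassengerID}.
{AirlineCode, DepTime, Origin, PassengerID}: {DepTime} determines {DepTime, Origin} here but is not a superkey — split on DepTime -> Origin, giving {DepTime, Origin} and {AirlineCode, DepTime, PassengerID}.
{DepTime, Origin} is in BCNF.
{AirlineCode, DepTime, PassengerID} is in BCNF.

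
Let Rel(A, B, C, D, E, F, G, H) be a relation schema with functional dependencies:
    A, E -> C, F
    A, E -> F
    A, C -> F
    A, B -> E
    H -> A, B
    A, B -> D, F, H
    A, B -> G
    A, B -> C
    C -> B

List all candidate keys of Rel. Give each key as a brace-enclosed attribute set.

{H} is a candidate key since {H}⁺ = {A, B, C, D, E, F, G, H} covers every attribute.
{A, B} is a candidate key since {A, B}⁺ = {A, B, C, D, E, F, G, H} covers every attribute.
{A, C} is a candidate key since {A, C}⁺ = {A, B, C, D, E, F, G, H} covers every attribute.
{A, E} is a candidate key since {A, E}⁺ = {A, B, C, D, E, F, G, H} covers every attribute.
No proper subset of any of these is a key, and no other minimal superkey exists.

{A, B}, {A, C}, {A, E}, {H}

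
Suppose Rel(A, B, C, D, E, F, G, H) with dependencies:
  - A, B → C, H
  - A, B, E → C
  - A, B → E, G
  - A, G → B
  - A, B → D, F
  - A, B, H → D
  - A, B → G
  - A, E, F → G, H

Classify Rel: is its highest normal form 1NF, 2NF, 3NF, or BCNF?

Candidate keys: {A, B}, {A, E, F}, {A, G}. Prime attributes: {A, B, E, F, G}.
Each dependency's left side is a superkey — BCNF holds.

BCNF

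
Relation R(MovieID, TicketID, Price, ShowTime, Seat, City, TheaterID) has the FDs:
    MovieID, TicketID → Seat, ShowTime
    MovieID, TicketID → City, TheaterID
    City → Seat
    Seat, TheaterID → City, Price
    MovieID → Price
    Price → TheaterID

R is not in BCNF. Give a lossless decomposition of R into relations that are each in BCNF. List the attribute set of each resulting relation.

Candidate key of the original relation: {MovieID, TicketID}.
Within {City, MovieID, Price, Seat, ShowTime, TheaterID, TicketID}: {City}⁺ ∩ {City, MovieID, Price, Seat, ShowTime, TheaterID, TicketID} = {City, Seat}, not the whole set, so City → Seat violates BCNF; decompose into {City, Seat} and {City, MovieID, Price, ShowTime, TheaterID, TicketID}.
{City, Seat}: every determinant is a superkey — BCNF.
Within {City, MovieID, Price, ShowTime, TheaterID, TicketID}: {MovieID}⁺ ∩ {City, MovieID, Price, ShowTime, TheaterID, TicketID} = {MovieID, Price, TheaterID}, not the whole set, so MovieID → Price, TheaterID violates BCNF; decompose into {MovieID, Price, TheaterID} and {City, MovieID, ShowTime, TicketID}.
Within {MovieID, Price, TheaterID}: {Price}⁺ ∩ {MovieID, Price, TheaterID} = {Price, TheaterID}, not the whole set, so Price → TheaterID violates BCNF; decompose into {Price, TheaterID} and {MovieID, Price}.
{Price, TheaterID}: every determinant is a superkey — BCNF.
{MovieID, Price}: every determinant is a superkey — BCNF.
{City, MovieID, ShowTime, TicketID}: every determinant is a superkey — BCNF.

{City, MovieID, ShowTime, TicketID}; {City, Seat}; {MovieID, Price}; {Price, TheaterID}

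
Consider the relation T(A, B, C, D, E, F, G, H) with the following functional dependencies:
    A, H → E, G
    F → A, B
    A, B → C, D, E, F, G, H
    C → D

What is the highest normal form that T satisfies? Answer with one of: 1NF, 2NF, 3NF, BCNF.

2NF

Candidate keys: {A, B}, {F}. Prime attributes: {A, B, F}.
For A, H → E, G we have {A, H}⁺ = {A, E, G, H}; {A, H} is not a superkey, so BCNF fails.
A, H → E, G determines the non-prime attributes {E, G} from a non-superkey — 3NF is violated.
Checking every proper subset of each key, none determines a non-prime attribute — 2NF is satisfied.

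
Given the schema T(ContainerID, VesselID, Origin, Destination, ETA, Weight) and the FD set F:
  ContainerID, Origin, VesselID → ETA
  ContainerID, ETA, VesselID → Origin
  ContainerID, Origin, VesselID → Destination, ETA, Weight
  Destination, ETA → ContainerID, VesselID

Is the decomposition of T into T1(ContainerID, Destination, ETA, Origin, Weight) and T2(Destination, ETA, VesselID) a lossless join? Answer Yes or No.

Yes

Common attributes: {Destination, ETA}; their closure is {ContainerID, Destination, ETA, Origin, VesselID, Weight}.
T1 is contained in that closure, so T1 ∩ T2 → T1 holds and the join is lossless.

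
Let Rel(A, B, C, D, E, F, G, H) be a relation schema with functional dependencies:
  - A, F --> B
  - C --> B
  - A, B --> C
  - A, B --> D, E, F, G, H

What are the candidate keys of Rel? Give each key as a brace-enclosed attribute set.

{A, B}, {A, C}, {A, F}

{A} never appears on the right of any FD, so every key must include it.
{A, B}⁺ = {A, B, C, D, E, F, G, H} — all of the relation — so {A, B} is a candidate key.
{A, C}⁺ = {A, B, C, D, E, F, G, H} — all of the relation — so {A, C} is a candidate key.
{A, F}⁺ = {A, B, C, D, E, F, G, H} — all of the relation — so {A, F} is a candidate key.
These are minimal and exhaustive — every other superkey contains one of them.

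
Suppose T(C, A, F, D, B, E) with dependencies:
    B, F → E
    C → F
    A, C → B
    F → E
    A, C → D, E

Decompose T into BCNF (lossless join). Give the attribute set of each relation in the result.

Candidate key of the original relation: {A, C}.
Within {A, B, C, D, E, F}: {B, F}⁺ ∩ {A, B, C, D, E, F} = {B, E, F}, not the whole set, so B, F → E violates BCNF; decompose into {B, E, F} and {A, B, C, D, F}.
Within {B, E, F}: {F}⁺ ∩ {B, E, F} = {E, F}, not the whole set, so F → E violates BCNF; decompose into {E, F} and {B, F}.
{E, F}: every determinant is a superkey — BCNF.
{B, F}: every determinant is a superkey — BCNF.
Within {A, B, C, D, F}: {C}⁺ ∩ {A, B, C, D, F} = {C, F}, not the whole set, so C → F violates BCNF; decompose into {C, F} and {A, B, C, D}.
{C, F}: every determinant is a superkey — BCNF.
{A, B, C, D}: every determinant is a superkey — BCNF.

{A, B, C, D}; {B, F}; {C, F}; {E, F}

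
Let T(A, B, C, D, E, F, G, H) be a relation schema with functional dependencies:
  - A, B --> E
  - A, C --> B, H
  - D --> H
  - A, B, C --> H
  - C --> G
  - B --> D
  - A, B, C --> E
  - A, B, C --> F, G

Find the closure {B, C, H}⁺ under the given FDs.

Start with {B, C, H}.
C --> G applies; add {G} → now {B, C, G, H}.
B --> D applies; add {D} → now {B, C, D, G, H}.
No further FD applies.

{B, C, D, G, H}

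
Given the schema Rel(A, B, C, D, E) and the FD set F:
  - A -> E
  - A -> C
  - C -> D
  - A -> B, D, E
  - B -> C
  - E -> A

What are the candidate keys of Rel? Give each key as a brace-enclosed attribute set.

{A}, {E}

{A} is a candidate key since {A}⁺ = {A, B, C, D, E} covers every attribute.
{E} is a candidate key since {E}⁺ = {A, B, C, D, E} covers every attribute.
These are minimal and exhaustive — every other superkey contains one of them.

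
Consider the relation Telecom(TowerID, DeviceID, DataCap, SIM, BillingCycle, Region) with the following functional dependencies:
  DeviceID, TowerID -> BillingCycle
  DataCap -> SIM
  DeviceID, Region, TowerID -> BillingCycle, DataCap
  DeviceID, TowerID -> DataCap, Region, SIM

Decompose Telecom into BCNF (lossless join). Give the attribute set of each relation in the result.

{BillingCycle, DataCap, DeviceID, Region, TowerID}; {DataCap, SIM}

Candidate key of the original relation: {DeviceID, TowerID}.
Within {BillingCycle, DataCap, DeviceID, Region, SIM, TowerID}: {DataCap}⁺ ∩ {BillingCycle, DataCap, DeviceID, Region, SIM, TowerID} = {DataCap, SIM}, not the whole set, so DataCap -> SIM violates BCNF; decompose into {DataCap, SIM} and {BillingCycle, DataCap, DeviceID, Region, TowerID}.
{DataCap, SIM} is in BCNF.
{BillingCycle, DataCap, DeviceID, Region, TowerID} is in BCNF.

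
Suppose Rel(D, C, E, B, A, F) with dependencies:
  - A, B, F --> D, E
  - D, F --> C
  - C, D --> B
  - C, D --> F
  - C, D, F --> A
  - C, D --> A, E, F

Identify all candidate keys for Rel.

{A, B, F}, {C, D}, {D, F}

{C, D}⁺ = {A, B, C, D, E, F}, which is every attribute, so {C, D} is a candidate key.
{D, F}⁺ = {A, B, C, D, E, F}, which is every attribute, so {D, F} is a candidate key.
{A, B, F}⁺ = {A, B, C, D, E, F}, which is every attribute, so {A, B, F} is a candidate key.
These are minimal and exhaustive — every other superkey contains one of them.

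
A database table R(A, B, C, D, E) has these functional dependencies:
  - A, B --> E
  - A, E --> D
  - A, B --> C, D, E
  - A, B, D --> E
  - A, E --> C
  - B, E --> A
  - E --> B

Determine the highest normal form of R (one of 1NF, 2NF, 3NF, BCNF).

BCNF

Candidate keys: {A, B}, {E}. Prime attributes: {A, B, E}.
Each dependency's left side is a superkey — BCNF holds.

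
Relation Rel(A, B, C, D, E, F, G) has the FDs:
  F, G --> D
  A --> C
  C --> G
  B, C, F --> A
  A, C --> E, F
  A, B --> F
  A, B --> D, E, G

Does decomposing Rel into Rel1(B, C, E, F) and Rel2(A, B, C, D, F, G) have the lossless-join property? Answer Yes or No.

Rel1 ∩ Rel2 = {B, C, F}; its closure under F is {A, B, C, D, E, F, G}.
Since Rel1 ⊆ {A, B, C, D, E, F, G}, the intersection is a superkey of Rel1; the decomposition is lossless.

Yes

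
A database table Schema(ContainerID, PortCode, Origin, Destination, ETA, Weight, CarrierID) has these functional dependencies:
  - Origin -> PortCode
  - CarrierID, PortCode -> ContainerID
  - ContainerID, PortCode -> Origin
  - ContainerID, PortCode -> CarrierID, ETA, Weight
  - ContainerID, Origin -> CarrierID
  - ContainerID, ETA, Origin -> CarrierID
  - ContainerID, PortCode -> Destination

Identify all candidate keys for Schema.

{CarrierID, Origin}, {CarrierID, PortCode}, {ContainerID, Origin}, {ContainerID, PortCode}

{CarrierID, Origin}⁺ = {CarrierID, ContainerID, Destination, ETA, Origin, PortCode, Weight}, which is every attribute, so {CarrierID, Origin} is a candidate key.
{CarrierID, PortCode}⁺ = {CarrierID, ContainerID, Destination, ETA, Origin, PortCode, Weight}, which is every attribute, so {CarrierID, PortCode} is a candidate key.
{ContainerID, Origin}⁺ = {CarrierID, ContainerID, Destination, ETA, Origin, PortCode, Weight}, which is every attribute, so {ContainerID, Origin} is a candidate key.
{ContainerID, PortCode}⁺ = {CarrierID, ContainerID, Destination, ETA, Origin, PortCode, Weight}, which is every attribute, so {ContainerID, PortCode} is a candidate key.
Any other superkey properly contains one of these, so there are no further candidate keys.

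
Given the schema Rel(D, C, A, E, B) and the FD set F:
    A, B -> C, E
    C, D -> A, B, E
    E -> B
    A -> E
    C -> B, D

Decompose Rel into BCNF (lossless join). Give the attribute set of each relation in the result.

{A, C, D, E}; {B, E}

Candidate keys of the original relation: {A}, {C}.
{A, B, C, D, E}: {E} determines {B, E} here but is not a superkey — split on E -> B, giving {B, E} and {A, C, D, E}.
{B, E} is in BCNF.
{A, C, D, E} is in BCNF.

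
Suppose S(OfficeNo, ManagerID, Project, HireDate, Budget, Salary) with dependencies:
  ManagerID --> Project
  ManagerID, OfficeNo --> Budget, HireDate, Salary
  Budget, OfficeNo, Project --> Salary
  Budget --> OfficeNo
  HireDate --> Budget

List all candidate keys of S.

{Budget, ManagerID}, {HireDate, ManagerID}, {ManagerID, OfficeNo}

No FD produces {ManagerID}, so it must be in every candidate key.
Closure of {Budget, ManagerID} is {Budget, HireDate, ManagerID, OfficeNo, Project, Salary}, the whole schema; {Budget, ManagerID} is a candidate key.
Closure of {HireDate, ManagerID} is {Budget, HireDate, ManagerID, OfficeNo, Project, Salary}, the whole schema; {HireDate, ManagerID} is a candidate key.
Closure of {ManagerID, OfficeNo} is {Budget, HireDate, ManagerID, OfficeNo, Project, Salary}, the whole schema; {ManagerID, OfficeNo} is a candidate key.
No proper subset of any of these is a key, and no other minimal superkey exists.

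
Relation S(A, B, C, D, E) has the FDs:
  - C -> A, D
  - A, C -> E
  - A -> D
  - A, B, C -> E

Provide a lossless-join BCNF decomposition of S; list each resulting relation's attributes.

Candidate key of the original relation: {B, C}.
{A, B, C, D, E}: {C} determines {A, C, D, E} here but is not a superkey — split on C -> A, D, E, giving {A, C, D, E} and {B, C}.
{A, C, D, E}: {A} determines {A, D} here but is not a superkey — split on A -> D, giving {A, D} and {A, C, E}.
{A, D} has no BCNF violation.
{A, C, E} has no BCNF violation.
{B, C} has no BCNF violation.

{A, C, E}; {A, D}; {B, C}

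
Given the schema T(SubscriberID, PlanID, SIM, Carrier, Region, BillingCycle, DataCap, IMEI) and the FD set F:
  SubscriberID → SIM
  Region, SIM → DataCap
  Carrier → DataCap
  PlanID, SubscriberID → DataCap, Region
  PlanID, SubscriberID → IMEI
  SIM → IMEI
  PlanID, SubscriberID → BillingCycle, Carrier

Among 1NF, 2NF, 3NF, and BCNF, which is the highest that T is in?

1NF

Candidate key: {PlanID, SubscriberID}. Prime attributes: {PlanID, SubscriberID}.
For SubscriberID → SIM we have {SubscriberID}⁺ = {IMEI, SIM, SubscriberID}; {SubscriberID} is not a superkey, so BCNF fails.
Because {SIM} is non-prime and the left side of SubscriberID → SIM is not a superkey, the relation is not in 3NF.
{SubscriberID} is a proper subset of the key {PlanID, SubscriberID}, and {SubscriberID}⁺ contains the non-prime attributes {IMEI, SIM} — a partial dependency, so 2NF is violated.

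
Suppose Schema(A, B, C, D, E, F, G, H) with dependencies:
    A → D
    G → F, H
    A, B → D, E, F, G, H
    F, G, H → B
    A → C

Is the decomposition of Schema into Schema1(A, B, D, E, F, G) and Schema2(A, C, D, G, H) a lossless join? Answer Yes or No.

Common attributes: {A, D, G}; their closure is {A, B, C, D, E, F, G, H}.
This includes all of Schema1, so the common attributes are a superkey of Schema1 — the join is lossless.

Yes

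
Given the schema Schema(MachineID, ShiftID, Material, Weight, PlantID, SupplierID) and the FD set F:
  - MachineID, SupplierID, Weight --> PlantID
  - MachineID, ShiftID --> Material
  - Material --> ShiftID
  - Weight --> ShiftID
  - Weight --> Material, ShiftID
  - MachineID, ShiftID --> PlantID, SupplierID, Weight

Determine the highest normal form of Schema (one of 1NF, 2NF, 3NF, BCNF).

3NF

Candidate keys: {MachineID, Material}, {MachineID, ShiftID}, {MachineID, Weight}. Prime attributes: {MachineID, Material, ShiftID, Weight}.
For Material --> ShiftID we have {Material}⁺ = {Material, ShiftID}; {Material} is not a superkey, so BCNF fails.
Its right-hand attributes {ShiftID} are all prime, as are those of every other non-superkey FD — the relation is in 3NF.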